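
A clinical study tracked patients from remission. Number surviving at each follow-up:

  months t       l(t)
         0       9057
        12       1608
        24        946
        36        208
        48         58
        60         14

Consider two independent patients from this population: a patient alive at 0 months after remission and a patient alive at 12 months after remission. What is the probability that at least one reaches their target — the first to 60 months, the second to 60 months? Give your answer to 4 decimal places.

0.0102

p₁ = l(60)/l(0) = 14/9057 = 0.001546; p₂ = l(60)/l(12) = 14/1608 = 0.008706.
P(at least one) = 1 − (1−p₁)(1−p₂) = 1 − 0.998454 × 0.991294 = 0.010239.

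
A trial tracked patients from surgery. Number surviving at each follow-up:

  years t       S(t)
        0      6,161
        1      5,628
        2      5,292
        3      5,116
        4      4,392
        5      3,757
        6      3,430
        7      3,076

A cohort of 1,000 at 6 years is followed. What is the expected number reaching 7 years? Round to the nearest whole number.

897

The relevant probability is 3,076/3,430 = 0.896793.
Expected number = 1,000 × 0.896793 = 897.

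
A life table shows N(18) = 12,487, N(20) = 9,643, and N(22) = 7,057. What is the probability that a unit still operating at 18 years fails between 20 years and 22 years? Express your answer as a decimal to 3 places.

This is the probability of reaching 20 but not 22, conditional on being operational at 18: (N(20) − N(22)) / N(18).
= (9,643 − 7,057) / 12,487 = 2,586 / 12,487 = 0.207095.

0.207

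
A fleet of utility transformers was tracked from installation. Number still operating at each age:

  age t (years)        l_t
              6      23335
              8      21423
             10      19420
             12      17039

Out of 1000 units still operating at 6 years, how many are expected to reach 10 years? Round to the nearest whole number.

832

The relevant probability is 19420/23335 = 0.832226.
Expected number = 1000 × 0.832226 = 832.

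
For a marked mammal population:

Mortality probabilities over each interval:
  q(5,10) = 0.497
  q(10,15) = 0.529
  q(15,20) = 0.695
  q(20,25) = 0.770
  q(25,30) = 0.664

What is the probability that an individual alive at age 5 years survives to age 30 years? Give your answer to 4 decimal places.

Survival from 5 to 30 is the product of surviving each interval: (1 − 0.497) × (1 − 0.529) × (1 − 0.695) × (1 − 0.770) × (1 − 0.664).
= 0.503 × 0.471 × 0.305 × 0.230 × 0.336 = 0.005584.

0.0056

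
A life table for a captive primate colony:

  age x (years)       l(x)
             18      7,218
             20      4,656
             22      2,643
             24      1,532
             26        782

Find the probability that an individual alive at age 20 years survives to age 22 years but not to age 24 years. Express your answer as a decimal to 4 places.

This is the probability of reaching 22 but not 24, conditional on being alive at 20: (l(22) − l(24)) / l(20).
= (2,643 − 1,532) / 4,656 = 1,111 / 4,656 = 0.238617.

0.2386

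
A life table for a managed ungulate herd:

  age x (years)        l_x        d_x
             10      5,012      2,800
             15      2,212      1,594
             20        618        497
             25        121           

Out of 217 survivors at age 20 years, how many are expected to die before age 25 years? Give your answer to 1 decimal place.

The relevant probability is 1 − 121/618 = 0.804207.
Expected number = 217 × 0.804207 = 174.5.

174.5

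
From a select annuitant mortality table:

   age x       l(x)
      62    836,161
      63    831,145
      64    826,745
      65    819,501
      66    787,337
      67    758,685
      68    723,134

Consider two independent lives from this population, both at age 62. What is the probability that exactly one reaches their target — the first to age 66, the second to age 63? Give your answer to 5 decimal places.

p₁ = l(66)/l(62) = 787,337/836,161 = 0.941609; p₂ = l(63)/l(62) = 831,145/836,161 = 0.994001.
P(exactly one) = p₁(1−p₂) + (1−p₁)p₂ = 0.005649 + 0.058041 = 0.063689.

0.06369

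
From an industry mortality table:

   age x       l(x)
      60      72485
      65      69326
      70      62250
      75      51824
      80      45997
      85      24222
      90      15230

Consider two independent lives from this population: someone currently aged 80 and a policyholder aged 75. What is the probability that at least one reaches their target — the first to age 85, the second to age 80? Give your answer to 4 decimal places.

0.9468

p₁ = l(85)/l(80) = 24222/45997 = 0.526600; p₂ = l(80)/l(75) = 45997/51824 = 0.887562.
P(at least one) = 1 − (1−p₁)(1−p₂) = 1 − 0.473400 × 0.112438 = 0.946772.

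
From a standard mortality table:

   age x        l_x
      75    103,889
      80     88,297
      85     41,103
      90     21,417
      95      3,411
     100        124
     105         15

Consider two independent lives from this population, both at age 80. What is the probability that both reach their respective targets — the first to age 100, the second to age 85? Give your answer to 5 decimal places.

p₁ = l_100/l_80 = 124/88,297 = 0.001404; p₂ = l_85/l_80 = 41,103/88,297 = 0.465508.
P(both) = p₁ × p₂ = 0.001404 × 0.465508 = 0.000654.

0.00065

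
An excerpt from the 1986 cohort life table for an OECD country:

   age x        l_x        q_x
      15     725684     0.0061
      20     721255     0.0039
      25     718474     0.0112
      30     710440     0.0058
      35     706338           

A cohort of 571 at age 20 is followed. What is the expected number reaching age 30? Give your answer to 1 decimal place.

562.4

The relevant probability is 710440/721255 = 0.985005.
Expected number = 571 × 0.985005 = 562.4.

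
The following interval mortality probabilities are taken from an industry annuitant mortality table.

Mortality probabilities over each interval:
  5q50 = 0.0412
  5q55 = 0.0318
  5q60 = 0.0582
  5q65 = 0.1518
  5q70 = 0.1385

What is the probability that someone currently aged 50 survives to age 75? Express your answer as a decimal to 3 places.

Survival from 50 to 75 is the product of surviving each interval: (1 − 0.0412) × (1 − 0.0318) × (1 − 0.0582) × (1 − 0.1518) × (1 − 0.1385).
= 0.9588 × 0.9682 × 0.9418 × 0.8482 × 0.8615 = 0.638859.

0.639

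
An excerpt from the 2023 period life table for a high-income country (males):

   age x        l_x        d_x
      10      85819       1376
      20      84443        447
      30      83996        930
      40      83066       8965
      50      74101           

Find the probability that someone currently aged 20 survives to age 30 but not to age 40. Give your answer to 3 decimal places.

We want 10|10q20 = (l_30 − l_40)/l_20.
This is the probability of reaching 30 but not 40, conditional on being alive at 20: (l_30 − l_40) / l_20.
= (83996 − 83066) / 84443 = 930 / 84443 = 0.011013.

0.011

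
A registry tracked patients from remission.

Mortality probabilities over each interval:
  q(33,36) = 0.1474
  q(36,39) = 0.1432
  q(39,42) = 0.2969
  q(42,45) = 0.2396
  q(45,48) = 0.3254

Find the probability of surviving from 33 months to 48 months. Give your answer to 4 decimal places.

Survival from 33 to 48 is the product of surviving each interval: (1 − 0.1474) × (1 − 0.1432) × (1 − 0.2969) × (1 − 0.2396) × (1 − 0.3254).
= 0.8526 × 0.8568 × 0.7031 × 0.7604 × 0.6746 = 0.263469.

0.2635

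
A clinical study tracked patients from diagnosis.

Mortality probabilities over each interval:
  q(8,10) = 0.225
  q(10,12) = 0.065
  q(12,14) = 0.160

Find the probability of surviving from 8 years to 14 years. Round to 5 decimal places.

Chaining the interval survival probabilities: (1 − 0.225) × (1 − 0.065) × (1 − 0.160).
= 0.775 × 0.935 × 0.840 = 0.608685.

0.60869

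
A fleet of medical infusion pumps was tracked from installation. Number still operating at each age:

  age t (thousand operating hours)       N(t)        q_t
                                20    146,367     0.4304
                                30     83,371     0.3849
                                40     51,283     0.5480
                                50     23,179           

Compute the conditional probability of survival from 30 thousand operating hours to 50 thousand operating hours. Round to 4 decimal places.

The conditional survival probability is N(50)/N(30) = 23,179/83,371 = 0.278022.

0.2780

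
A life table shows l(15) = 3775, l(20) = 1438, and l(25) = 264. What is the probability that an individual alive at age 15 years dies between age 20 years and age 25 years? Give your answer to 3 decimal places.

0.311

This is the probability of reaching 20 but not 25, conditional on being alive at 15: (l(20) − l(25)) / l(15).
= (1438 − 264) / 3775 = 1174 / 3775 = 0.310993.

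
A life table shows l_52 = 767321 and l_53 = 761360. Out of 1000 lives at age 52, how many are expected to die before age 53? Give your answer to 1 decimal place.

7.8

The relevant probability is 1 − 761360/767321 = 0.007769.
Expected number = 1000 × 0.007769 = 7.8.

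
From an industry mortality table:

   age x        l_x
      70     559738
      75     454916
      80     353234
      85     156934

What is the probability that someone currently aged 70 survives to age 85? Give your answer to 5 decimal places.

The conditional survival probability is l_85/l_70 = 156934/559738 = 0.280370.

0.28037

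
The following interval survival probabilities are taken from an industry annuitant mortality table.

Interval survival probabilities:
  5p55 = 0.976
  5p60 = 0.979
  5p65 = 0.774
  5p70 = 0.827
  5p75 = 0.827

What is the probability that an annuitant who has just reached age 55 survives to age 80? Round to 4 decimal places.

The overall survival probability is 0.976 × 0.979 × 0.774 × 0.827 × 0.827.
= 0.505807.

0.5058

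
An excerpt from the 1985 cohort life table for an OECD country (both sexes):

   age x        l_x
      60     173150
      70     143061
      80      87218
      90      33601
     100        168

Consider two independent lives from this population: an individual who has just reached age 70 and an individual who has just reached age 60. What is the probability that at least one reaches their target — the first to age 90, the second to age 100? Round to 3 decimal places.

p₁ = l_90/l_70 = 33601/143061 = 0.234872; p₂ = l_100/l_60 = 168/173150 = 0.000970.
P(at least one) = 1 − (1−p₁)(1−p₂) = 1 − 0.765128 × 0.999030 = 0.235614.

0.236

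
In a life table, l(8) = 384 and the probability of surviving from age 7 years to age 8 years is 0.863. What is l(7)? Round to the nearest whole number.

l(7) = l(8) / p = 384 / 0.863 = 445.

445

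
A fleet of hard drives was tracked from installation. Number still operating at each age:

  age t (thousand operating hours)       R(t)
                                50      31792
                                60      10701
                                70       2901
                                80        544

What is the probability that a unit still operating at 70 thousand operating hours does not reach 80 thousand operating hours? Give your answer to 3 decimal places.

P(fail before 80 | operational at 70) = 1 − R(80)/R(70) = 1 − 544/2901 = (2357)/2901 = 0.812478.

0.812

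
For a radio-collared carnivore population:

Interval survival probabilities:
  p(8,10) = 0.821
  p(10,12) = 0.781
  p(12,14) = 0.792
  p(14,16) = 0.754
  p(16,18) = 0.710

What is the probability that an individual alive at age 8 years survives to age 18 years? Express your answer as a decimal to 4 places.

Chaining the interval survival probabilities: 0.821 × 0.781 × 0.792 × 0.754 × 0.710.
= 0.271862.

0.2719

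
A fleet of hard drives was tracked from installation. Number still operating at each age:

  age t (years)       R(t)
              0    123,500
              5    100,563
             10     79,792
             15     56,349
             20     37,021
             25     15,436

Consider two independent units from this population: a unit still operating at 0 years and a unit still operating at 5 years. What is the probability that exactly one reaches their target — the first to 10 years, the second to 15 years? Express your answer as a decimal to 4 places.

p₁ = R(10)/R(0) = 79,792/123,500 = 0.646089; p₂ = R(15)/R(5) = 56,349/100,563 = 0.560335.
P(exactly one) = p₁(1−p₂) + (1−p₁)p₂ = 0.284063 + 0.198309 = 0.482371.

0.4824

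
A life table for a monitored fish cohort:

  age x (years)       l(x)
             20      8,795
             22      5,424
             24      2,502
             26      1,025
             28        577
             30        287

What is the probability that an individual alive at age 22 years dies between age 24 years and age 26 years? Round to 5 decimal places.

0.27231

This is the probability of reaching 24 but not 26, conditional on being alive at 22: (l(24) − l(26)) / l(22).
= (2,502 − 1,025) / 5,424 = 1,477 / 5,424 = 0.272308.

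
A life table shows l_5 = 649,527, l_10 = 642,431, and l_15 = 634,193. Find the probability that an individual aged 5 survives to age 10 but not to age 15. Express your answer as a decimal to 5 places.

0.01268

We want 5|5q5 = (l_10 − l_15)/l_5.
This is the probability of reaching 10 but not 15, conditional on being alive at 5: (l_10 − l_15) / l_5.
= (642,431 − 634,193) / 649,527 = 8,238 / 649,527 = 0.012683.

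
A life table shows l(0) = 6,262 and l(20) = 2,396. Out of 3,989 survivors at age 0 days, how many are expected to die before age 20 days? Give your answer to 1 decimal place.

The relevant probability is 1 − 2,396/6,262 = 0.617375.
Expected number = 3,989 × 0.617375 = 2462.7.

2462.7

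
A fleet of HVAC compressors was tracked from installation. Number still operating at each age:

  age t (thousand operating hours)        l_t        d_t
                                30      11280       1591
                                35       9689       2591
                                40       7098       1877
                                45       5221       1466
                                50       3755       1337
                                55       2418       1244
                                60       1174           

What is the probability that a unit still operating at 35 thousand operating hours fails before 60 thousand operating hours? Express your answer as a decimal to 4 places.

P(fail before 60 | operational at 35) = 1 − l_60/l_35 = 1 − 1174/9689 = (8515)/9689 = 0.878832.

0.8788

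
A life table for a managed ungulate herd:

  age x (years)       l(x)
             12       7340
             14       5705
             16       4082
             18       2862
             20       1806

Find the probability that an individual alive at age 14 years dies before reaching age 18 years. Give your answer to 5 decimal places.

0.49833

P(die before 18 | alive at 14) = 1 − l(18)/l(14) = 1 − 2862/5705 = (2843)/5705 = 0.498335.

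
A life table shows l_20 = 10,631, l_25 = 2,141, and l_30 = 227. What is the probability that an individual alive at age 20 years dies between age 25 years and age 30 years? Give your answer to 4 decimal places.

This is the probability of reaching 25 but not 30, conditional on being alive at 20: (l_25 − l_30) / l_20.
= (2,141 − 227) / 10,631 = 1,914 / 10,631 = 0.180040.

0.1800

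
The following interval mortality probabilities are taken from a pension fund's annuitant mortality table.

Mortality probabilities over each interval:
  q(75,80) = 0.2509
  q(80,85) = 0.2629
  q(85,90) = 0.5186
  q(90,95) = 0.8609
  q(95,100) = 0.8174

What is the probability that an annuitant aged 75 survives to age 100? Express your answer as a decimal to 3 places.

P(survive 75→100) = (1 − 0.2509) × (1 − 0.2629) × (1 − 0.5186) × (1 − 0.8609) × (1 − 0.8174).
= 0.7491 × 0.7371 × 0.4814 × 0.1391 × 0.1826 = 0.006751.

0.007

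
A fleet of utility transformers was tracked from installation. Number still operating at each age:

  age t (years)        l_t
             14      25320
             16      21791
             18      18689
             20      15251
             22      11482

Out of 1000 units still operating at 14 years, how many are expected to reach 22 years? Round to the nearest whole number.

The relevant probability is 11482/25320 = 0.453476.
Expected number = 1000 × 0.453476 = 453.

453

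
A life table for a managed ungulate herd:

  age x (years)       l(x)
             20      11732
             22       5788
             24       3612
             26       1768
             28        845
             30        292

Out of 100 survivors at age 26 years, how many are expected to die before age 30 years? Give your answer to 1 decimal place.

The relevant probability is 1 − 292/1768 = 0.834842.
Expected number = 100 × 0.834842 = 83.5.

83.5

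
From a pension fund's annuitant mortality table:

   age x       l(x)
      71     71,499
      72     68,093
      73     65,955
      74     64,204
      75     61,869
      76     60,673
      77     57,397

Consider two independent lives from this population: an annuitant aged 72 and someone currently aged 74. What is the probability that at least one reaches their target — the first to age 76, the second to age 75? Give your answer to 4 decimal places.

0.9960

p₁ = l(76)/l(72) = 60,673/68,093 = 0.891031; p₂ = l(75)/l(74) = 61,869/64,204 = 0.963632.
P(at least one) = 1 − (1−p₁)(1−p₂) = 1 − 0.108969 × 0.036368 = 0.996037.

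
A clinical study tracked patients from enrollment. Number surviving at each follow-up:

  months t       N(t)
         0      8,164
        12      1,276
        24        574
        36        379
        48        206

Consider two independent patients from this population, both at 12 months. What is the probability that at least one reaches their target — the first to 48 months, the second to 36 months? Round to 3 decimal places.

p₁ = N(48)/N(12) = 206/1,276 = 0.161442; p₂ = N(36)/N(12) = 379/1,276 = 0.297022.
P(at least one) = 1 − (1−p₁)(1−p₂) = 1 − 0.838558 × 0.702978 = 0.410512.

0.411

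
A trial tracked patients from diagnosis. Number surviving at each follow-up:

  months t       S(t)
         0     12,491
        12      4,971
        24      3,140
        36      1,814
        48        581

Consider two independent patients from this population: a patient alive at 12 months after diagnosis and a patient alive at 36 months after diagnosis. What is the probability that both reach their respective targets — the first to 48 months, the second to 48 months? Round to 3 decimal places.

0.037

p₁ = S(48)/S(12) = 581/4,971 = 0.116878; p₂ = S(48)/S(36) = 581/1,814 = 0.320287.
P(both) = p₁ × p₂ = 0.116878 × 0.320287 = 0.037435.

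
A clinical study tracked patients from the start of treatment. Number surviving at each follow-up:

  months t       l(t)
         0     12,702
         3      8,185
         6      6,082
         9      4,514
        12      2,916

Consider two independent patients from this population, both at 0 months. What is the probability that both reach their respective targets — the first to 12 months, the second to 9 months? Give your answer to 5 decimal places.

0.08158

p₁ = l(12)/l(0) = 2,916/12,702 = 0.229570; p₂ = l(9)/l(0) = 4,514/12,702 = 0.355377.
P(both) = p₁ × p₂ = 0.229570 × 0.355377 = 0.081584.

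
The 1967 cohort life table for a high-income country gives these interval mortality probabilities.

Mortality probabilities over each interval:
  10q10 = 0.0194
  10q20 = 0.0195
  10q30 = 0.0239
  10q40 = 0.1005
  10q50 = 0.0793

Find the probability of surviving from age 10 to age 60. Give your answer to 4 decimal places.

0.7772

Survival from 10 to 60 is the product of surviving each interval: (1 − 0.0194) × (1 − 0.0195) × (1 − 0.0239) × (1 − 0.1005) × (1 − 0.0793).
= 0.9806 × 0.9805 × 0.9761 × 0.8995 × 0.9207 = 0.777236.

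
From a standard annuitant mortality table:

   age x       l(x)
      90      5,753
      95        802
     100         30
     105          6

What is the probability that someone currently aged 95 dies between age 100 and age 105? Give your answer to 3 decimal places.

0.030

This is the probability of reaching 100 but not 105, conditional on being alive at 95: (l(100) − l(105)) / l(95).
= (30 − 6) / 802 = 24 / 802 = 0.029925.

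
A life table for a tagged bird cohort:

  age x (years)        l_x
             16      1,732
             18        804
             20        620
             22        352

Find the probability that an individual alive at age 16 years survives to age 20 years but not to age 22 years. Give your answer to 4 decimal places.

0.1547

This is the probability of reaching 20 but not 22, conditional on being alive at 16: (l_20 − l_22) / l_16.
= (620 − 352) / 1,732 = 268 / 1,732 = 0.154734.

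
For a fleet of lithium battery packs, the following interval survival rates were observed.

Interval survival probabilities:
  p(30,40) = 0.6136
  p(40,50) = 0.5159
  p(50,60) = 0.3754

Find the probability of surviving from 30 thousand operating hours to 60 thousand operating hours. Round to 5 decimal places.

0.11884

Chaining the interval survival probabilities: 0.6136 × 0.5159 × 0.3754.
= 0.118835.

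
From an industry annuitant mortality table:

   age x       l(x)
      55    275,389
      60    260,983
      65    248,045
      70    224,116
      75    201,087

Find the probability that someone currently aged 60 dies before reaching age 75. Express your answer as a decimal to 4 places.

0.2295

P(die before 75 | alive at 60) = 1 − l(75)/l(60) = 1 − 201,087/260,983 = (59,896)/260,983 = 0.229502.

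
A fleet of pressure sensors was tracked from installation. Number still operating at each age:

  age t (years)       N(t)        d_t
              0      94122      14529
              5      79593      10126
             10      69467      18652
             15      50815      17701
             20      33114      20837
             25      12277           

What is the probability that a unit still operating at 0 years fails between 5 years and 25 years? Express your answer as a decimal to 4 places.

0.7152

This is the probability of reaching 5 but not 25, conditional on being operational at 0: (N(5) − N(25)) / N(0).
= (79593 − 12277) / 94122 = 67316 / 94122 = 0.715199.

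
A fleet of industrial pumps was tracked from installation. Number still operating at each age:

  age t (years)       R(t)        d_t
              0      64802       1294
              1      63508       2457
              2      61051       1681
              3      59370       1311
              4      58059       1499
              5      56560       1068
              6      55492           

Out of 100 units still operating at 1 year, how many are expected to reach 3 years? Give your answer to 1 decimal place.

The relevant probability is 59370/63508 = 0.934843.
Expected number = 100 × 0.934843 = 93.5.

93.5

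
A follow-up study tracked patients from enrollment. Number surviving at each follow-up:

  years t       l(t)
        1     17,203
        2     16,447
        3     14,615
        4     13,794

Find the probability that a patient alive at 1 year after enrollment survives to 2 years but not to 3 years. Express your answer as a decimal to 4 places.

This is the probability of reaching 2 but not 3, conditional on being alive at 1: (l(2) − l(3)) / l(1).
= (16,447 − 14,615) / 17,203 = 1,832 / 17,203 = 0.106493.

0.1065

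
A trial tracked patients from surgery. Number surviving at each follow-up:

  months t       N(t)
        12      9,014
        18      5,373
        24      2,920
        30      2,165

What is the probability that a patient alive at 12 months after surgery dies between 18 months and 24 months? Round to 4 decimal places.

This is the probability of reaching 18 but not 24, conditional on being alive at 12: (N(18) − N(24)) / N(12).
= (5,373 − 2,920) / 9,014 = 2,453 / 9,014 = 0.272132.

0.2721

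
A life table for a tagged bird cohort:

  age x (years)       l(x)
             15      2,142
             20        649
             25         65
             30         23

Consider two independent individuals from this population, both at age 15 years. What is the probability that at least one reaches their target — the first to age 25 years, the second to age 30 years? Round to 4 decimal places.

p₁ = l(25)/l(15) = 65/2,142 = 0.030345; p₂ = l(30)/l(15) = 23/2,142 = 0.010738.
P(at least one) = 1 − (1−p₁)(1−p₂) = 1 − 0.969655 × 0.989262 = 0.040757.

0.0408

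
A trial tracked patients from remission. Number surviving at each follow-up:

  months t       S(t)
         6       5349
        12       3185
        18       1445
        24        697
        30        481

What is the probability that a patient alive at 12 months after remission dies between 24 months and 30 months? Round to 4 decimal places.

0.0678

This is the probability of reaching 24 but not 30, conditional on being alive at 12: (S(24) − S(30)) / S(12).
= (697 − 481) / 3185 = 216 / 3185 = 0.067818.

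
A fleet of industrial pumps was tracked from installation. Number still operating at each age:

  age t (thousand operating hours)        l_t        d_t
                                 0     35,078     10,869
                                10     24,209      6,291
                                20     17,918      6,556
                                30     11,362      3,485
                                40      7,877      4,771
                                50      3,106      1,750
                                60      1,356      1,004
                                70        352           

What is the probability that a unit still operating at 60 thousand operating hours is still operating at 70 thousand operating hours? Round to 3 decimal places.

The conditional survival probability is l_70/l_60 = 352/1,356 = 0.259587.

0.260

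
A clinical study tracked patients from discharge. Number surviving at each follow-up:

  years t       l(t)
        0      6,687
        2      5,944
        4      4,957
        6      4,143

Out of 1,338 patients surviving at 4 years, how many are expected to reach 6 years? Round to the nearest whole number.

1118

The relevant probability is 4,143/4,957 = 0.835788.
Expected number = 1,338 × 0.835788 = 1118.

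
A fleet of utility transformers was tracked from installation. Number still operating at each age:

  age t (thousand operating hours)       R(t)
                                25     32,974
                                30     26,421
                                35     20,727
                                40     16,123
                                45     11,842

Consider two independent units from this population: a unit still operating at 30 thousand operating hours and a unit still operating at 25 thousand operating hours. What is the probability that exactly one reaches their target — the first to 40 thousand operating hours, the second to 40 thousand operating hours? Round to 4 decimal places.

p₁ = R(40)/R(30) = 16,123/26,421 = 0.610234; p₂ = R(40)/R(25) = 16,123/32,974 = 0.488961.
P(exactly one) = p₁(1−p₂) + (1−p₁)p₂ = 0.311853 + 0.190580 = 0.502434.

0.5024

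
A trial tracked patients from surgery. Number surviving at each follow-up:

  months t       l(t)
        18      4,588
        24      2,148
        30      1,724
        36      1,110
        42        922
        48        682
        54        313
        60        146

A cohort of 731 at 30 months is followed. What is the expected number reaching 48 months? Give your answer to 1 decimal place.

289.2

The relevant probability is 682/1,724 = 0.395592.
Expected number = 731 × 0.395592 = 289.2.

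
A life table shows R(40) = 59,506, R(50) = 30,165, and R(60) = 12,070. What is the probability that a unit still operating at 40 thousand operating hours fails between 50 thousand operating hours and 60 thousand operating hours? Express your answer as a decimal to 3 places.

0.304

This is the probability of reaching 50 but not 60, conditional on being operational at 40: (R(50) − R(60)) / R(40).
= (30,165 − 12,070) / 59,506 = 18,095 / 59,506 = 0.304087.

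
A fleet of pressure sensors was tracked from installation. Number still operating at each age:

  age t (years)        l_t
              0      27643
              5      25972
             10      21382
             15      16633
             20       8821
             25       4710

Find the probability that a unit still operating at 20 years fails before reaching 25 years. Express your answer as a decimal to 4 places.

P(fail before 25 | operational at 20) = 1 − l_25/l_20 = 1 − 4710/8821 = (4111)/8821 = 0.466047.

0.4660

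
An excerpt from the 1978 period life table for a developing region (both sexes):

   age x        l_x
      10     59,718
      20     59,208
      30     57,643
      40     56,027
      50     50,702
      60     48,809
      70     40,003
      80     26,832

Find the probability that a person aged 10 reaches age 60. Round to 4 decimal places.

0.8173

We want 50p10 = l_60/l_10.
The conditional survival probability is l_60/l_10 = 48,809/59,718 = 0.817325.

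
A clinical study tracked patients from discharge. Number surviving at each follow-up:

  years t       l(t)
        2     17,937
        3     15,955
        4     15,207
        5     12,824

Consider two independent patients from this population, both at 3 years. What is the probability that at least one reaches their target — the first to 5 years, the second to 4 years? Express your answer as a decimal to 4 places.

0.9908

p₁ = l(5)/l(3) = 12,824/15,955 = 0.803761; p₂ = l(4)/l(3) = 15,207/15,955 = 0.953118.
P(at least one) = 1 − (1−p₁)(1−p₂) = 1 − 0.196239 × 0.046882 = 0.990800.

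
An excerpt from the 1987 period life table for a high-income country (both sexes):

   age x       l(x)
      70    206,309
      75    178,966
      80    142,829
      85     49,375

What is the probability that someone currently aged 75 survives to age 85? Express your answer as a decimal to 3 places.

The conditional survival probability is l(85)/l(75) = 49,375/178,966 = 0.275890.

0.276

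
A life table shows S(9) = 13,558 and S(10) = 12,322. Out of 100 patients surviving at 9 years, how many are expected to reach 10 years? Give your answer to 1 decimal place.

90.9

The relevant probability is 12,322/13,558 = 0.908836.
Expected number = 100 × 0.908836 = 90.9.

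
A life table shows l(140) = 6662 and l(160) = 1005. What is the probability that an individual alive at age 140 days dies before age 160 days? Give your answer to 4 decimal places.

0.8491

P(die before 160 | alive at 140) = 1 − l(160)/l(140) = 1 − 1005/6662 = (5657)/6662 = 0.849144.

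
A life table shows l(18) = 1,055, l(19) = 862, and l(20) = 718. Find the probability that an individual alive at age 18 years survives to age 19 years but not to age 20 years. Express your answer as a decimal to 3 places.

0.136

This is the probability of reaching 19 but not 20, conditional on being alive at 18: (l(19) − l(20)) / l(18).
= (862 − 718) / 1,055 = 144 / 1,055 = 0.136493.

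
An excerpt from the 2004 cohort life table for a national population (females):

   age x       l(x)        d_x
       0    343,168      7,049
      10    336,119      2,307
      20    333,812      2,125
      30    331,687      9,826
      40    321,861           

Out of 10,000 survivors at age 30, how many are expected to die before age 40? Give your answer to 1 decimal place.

296.2

The relevant probability is 1 − 321,861/331,687 = 0.029624.
Expected number = 10,000 × 0.029624 = 296.2.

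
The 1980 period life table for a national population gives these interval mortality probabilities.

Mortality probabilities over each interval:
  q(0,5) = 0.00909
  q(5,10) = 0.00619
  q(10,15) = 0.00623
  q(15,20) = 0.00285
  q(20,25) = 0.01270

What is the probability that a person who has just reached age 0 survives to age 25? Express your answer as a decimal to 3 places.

0.963

P(survive 0→25) = (1 − 0.00909) × (1 − 0.00619) × (1 − 0.00623) × (1 − 0.00285) × (1 − 0.01270).
= 0.99091 × 0.99381 × 0.99377 × 0.99715 × 0.98730 = 0.963459.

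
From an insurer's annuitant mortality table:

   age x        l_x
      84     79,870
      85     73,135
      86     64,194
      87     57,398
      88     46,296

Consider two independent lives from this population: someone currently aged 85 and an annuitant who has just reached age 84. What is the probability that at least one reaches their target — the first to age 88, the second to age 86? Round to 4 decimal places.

0.9280

p₁ = l_88/l_85 = 46,296/73,135 = 0.633021; p₂ = l_86/l_84 = 64,194/79,870 = 0.803731.
P(at least one) = 1 − (1−p₁)(1−p₂) = 1 − 0.366979 × 0.196269 = 0.927973.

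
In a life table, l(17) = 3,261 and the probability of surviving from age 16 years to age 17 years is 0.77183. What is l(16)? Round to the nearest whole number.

l(16) = l(17) / p = 3,261 / 0.77183 = 4225.

4225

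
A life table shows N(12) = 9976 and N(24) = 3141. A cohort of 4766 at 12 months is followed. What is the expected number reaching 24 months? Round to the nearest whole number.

The relevant probability is 3141/9976 = 0.314856.
Expected number = 4766 × 0.314856 = 1501.

1501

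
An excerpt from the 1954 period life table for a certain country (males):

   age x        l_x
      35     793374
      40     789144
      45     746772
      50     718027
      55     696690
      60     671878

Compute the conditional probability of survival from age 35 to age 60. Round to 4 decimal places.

0.8469

We want 25p35 = l_60/l_35.
The conditional survival probability is l_60/l_35 = 671878/793374 = 0.846862.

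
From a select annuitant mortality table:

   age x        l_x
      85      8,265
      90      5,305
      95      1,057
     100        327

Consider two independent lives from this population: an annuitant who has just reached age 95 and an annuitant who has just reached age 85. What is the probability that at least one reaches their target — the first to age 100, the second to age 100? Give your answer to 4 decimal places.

0.3367

p₁ = l_100/l_95 = 327/1,057 = 0.309366; p₂ = l_100/l_85 = 327/8,265 = 0.039564.
P(at least one) = 1 − (1−p₁)(1−p₂) = 1 − 0.690634 × 0.960436 = 0.336690.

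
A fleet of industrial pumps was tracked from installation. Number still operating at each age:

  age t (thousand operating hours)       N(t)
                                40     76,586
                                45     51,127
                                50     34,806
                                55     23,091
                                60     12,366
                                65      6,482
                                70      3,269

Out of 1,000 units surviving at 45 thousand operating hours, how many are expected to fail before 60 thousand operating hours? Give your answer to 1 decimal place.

758.1

The relevant probability is 1 − 12,366/51,127 = 0.758132.
Expected number = 1,000 × 0.758132 = 758.1.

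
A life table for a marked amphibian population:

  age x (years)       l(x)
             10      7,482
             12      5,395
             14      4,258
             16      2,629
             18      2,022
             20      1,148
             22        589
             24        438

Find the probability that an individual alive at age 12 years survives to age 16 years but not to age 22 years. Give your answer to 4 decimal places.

This is the probability of reaching 16 but not 22, conditional on being alive at 12: (l(16) − l(22)) / l(12).
= (2,629 − 589) / 5,395 = 2,040 / 5,395 = 0.378128.

0.3781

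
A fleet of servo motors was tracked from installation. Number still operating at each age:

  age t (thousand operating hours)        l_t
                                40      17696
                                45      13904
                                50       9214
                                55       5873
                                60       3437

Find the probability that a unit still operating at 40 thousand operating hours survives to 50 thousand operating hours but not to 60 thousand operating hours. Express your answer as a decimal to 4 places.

This is the probability of reaching 50 but not 60, conditional on being operational at 40: (l_50 − l_60) / l_40.
= (9214 − 3437) / 17696 = 5777 / 17696 = 0.326458.

0.3265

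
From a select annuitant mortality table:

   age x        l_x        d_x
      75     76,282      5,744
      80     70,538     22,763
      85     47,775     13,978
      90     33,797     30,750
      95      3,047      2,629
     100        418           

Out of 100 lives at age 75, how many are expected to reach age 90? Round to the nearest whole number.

44

The relevant probability is 33,797/76,282 = 0.443053.
Expected number = 100 × 0.443053 = 44.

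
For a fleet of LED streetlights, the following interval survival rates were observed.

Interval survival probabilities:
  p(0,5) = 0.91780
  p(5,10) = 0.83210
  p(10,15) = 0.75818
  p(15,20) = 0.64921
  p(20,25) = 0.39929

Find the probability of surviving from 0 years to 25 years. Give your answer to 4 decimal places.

Chaining the interval survival probabilities: 0.91780 × 0.83210 × 0.75818 × 0.64921 × 0.39929.
= 0.150096.

0.1501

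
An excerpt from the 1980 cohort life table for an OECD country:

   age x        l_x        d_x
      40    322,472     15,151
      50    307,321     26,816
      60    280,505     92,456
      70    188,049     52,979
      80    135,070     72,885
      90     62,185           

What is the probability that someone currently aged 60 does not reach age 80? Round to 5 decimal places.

0.51848

P(die before 80 | alive at 60) = 1 − l_80/l_60 = 1 − 135,070/280,505 = (145,435)/280,505 = 0.518476.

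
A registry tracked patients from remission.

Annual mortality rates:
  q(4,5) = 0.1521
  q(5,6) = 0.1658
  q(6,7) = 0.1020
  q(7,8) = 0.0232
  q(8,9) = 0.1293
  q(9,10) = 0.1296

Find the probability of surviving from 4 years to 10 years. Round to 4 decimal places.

The overall survival probability is (1 − 0.1521) × (1 − 0.1658) × (1 − 0.1020) × (1 − 0.0232) × (1 − 0.1293) × (1 − 0.1296).
= 0.8479 × 0.8342 × 0.8980 × 0.9768 × 0.8707 × 0.8704 = 0.470202.

0.4702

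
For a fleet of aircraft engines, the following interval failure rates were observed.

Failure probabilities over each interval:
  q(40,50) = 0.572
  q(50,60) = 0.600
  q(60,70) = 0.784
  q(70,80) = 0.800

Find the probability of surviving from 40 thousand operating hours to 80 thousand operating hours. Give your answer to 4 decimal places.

0.0074

P(survive 40→80) = (1 − 0.572) × (1 − 0.600) × (1 − 0.784) × (1 − 0.800).
= 0.428 × 0.400 × 0.216 × 0.200 = 0.007396.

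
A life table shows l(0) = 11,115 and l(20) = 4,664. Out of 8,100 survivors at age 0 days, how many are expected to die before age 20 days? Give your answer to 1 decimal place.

4701.1

The relevant probability is 1 − 4,664/11,115 = 0.580387.
Expected number = 8,100 × 0.580387 = 4701.1.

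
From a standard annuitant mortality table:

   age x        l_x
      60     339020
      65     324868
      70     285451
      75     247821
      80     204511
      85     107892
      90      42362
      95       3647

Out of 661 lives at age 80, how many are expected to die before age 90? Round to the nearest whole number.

The relevant probability is 1 − 42362/204511 = 0.792862.
Expected number = 661 × 0.792862 = 524.

524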